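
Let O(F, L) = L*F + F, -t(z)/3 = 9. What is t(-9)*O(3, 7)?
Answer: -648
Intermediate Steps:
t(z) = -27 (t(z) = -3*9 = -27)
O(F, L) = F + F*L (O(F, L) = F*L + F = F + F*L)
t(-9)*O(3, 7) = -81*(1 + 7) = -81*8 = -27*24 = -648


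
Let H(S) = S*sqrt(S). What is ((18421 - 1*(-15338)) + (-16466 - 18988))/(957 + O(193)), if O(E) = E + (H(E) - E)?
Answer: 1622115/6273208 - 327135*sqrt(193)/6273208 ≈ -0.46588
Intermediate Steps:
H(S) = S**(3/2)
O(E) = E**(3/2) (O(E) = E + (E**(3/2) - E) = E**(3/2))
((18421 - 1*(-15338)) + (-16466 - 18988))/(957 + O(193)) = ((18421 - 1*(-15338)) + (-16466 - 18988))/(957 + 193**(3/2)) = ((18421 + 15338) - 35454)/(957 + 193*sqrt(193)) = (33759 - 35454)/(957 + 193*sqrt(193)) = -1695/(957 + 193*sqrt(193))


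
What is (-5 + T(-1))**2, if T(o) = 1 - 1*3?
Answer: 49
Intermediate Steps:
T(o) = -2 (T(o) = 1 - 3 = -2)
(-5 + T(-1))**2 = (-5 - 2)**2 = (-7)**2 = 49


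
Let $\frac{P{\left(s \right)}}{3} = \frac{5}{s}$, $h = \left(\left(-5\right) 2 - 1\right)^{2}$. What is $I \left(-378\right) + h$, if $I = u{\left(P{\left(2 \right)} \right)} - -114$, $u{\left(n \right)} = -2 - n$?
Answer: $-39380$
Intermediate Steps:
$h = 121$ ($h = \left(-10 - 1\right)^{2} = \left(-11\right)^{2} = 121$)
$P{\left(s \right)} = \frac{15}{s}$ ($P{\left(s \right)} = 3 \frac{5}{s} = \frac{15}{s}$)
$I = \frac{209}{2}$ ($I = \left(-2 - \frac{15}{2}\right) - -114 = \left(-2 - 15 \cdot \frac{1}{2}\right) + 114 = \left(-2 - \frac{15}{2}\right) + 114 = - \frac{19}{2} + 114 = \frac{209}{2} \approx 104.5$)
$I \left(-378\right) + h = \frac{209}{2} \left(-378\right) + 121 = -39501 + 121 = -39380$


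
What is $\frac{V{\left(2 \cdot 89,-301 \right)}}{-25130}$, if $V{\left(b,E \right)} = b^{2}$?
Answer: $- \frac{15842}{12565} \approx -1.2608$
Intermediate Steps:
$\frac{V{\left(2 \cdot 89,-301 \right)}}{-25130} = \frac{\left(2 \cdot 89\right)^{2}}{-25130} = 178^{2} \left(- \frac{1}{25130}\right) = 31684 \left(- \frac{1}{25130}\right) = - \frac{15842}{12565}$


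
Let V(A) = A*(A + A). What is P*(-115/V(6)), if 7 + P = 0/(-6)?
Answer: 805/72 ≈ 11.181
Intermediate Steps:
P = -7 (P = -7 + 0/(-6) = -7 + 0*(-⅙) = -7 + 0 = -7)
V(A) = 2*A² (V(A) = A*(2*A) = 2*A²)
P*(-115/V(6)) = -(-805)/(2*6²) = -(-805)/(2*36) = -(-805)/72 = -7*(-115/72) = 805/72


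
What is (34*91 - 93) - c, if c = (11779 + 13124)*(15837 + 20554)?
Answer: -906242072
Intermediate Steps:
c = 906245073 (c = 24903*36391 = 906245073)
(34*91 - 93) - c = (34*91 - 93) - 1*906245073 = (3094 - 93) - 906245073 = 3001 - 906245073 = -906242072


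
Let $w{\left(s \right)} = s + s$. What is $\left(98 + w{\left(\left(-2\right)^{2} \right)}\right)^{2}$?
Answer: $11236$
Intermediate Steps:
$w{\left(s \right)} = 2 s$
$\left(98 + w{\left(\left(-2\right)^{2} \right)}\right)^{2} = \left(98 + 2 \left(-2\right)^{2}\right)^{2} = \left(98 + 2 \cdot 4\right)^{2} = \left(98 + 8\right)^{2} = 106^{2} = 11236$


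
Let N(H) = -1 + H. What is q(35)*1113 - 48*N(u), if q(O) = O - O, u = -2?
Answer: 144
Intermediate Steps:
q(O) = 0
q(35)*1113 - 48*N(u) = 0*1113 - 48*(-1 - 2) = 0 - 48*(-3) = 0 + 144 = 144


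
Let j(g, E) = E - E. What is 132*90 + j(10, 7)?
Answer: 11880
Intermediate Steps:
j(g, E) = 0
132*90 + j(10, 7) = 132*90 + 0 = 11880 + 0 = 11880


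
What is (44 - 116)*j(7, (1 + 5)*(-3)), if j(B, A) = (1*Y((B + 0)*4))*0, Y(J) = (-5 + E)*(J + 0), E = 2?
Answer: 0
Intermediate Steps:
Y(J) = -3*J (Y(J) = (-5 + 2)*(J + 0) = -3*J)
j(B, A) = 0 (j(B, A) = (1*(-3*(B + 0)*4))*0 = (1*(-3*B*4))*0 = (1*(-12*B))*0 = -12*B*0 = 0)
(44 - 116)*j(7, (1 + 5)*(-3)) = (44 - 116)*0 = -72*0 = 0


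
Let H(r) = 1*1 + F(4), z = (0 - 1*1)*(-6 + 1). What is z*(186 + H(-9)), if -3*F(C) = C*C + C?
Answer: 2705/3 ≈ 901.67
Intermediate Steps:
F(C) = -C/3 - C²/3 (F(C) = -(C*C + C)/3 = -(C² + C)/3 = -(C + C²)/3 = -C/3 - C²/3)
z = 5 (z = (0 - 1)*(-5) = -1*(-5) = 5)
H(r) = -17/3 (H(r) = 1*1 - ⅓*4*(1 + 4) = 1 - ⅓*4*5 = 1 - 20/3 = -17/3)
z*(186 + H(-9)) = 5*(186 - 17/3) = 5*(541/3) = 2705/3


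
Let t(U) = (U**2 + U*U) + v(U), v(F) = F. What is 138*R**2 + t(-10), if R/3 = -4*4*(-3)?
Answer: 2861758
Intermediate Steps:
R = 144 (R = 3*(-4*4*(-3)) = 3*(-16*(-3)) = 3*48 = 144)
t(U) = U + 2*U**2 (t(U) = (U**2 + U*U) + U = (U**2 + U**2) + U = 2*U**2 + U = U + 2*U**2)
138*R**2 + t(-10) = 138*144**2 - 10*(1 + 2*(-10)) = 138*20736 - 10*(1 - 20) = 2861568 - 10*(-19) = 2861568 + 190 = 2861758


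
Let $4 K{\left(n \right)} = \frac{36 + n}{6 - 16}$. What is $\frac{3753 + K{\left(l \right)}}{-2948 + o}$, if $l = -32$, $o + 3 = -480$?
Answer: $- \frac{37529}{34310} \approx -1.0938$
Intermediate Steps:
$o = -483$ ($o = -3 - 480 = -483$)
$K{\left(n \right)} = - \frac{9}{10} - \frac{n}{40}$ ($K{\left(n \right)} = \frac{\left(36 + n\right) \frac{1}{6 - 16}}{4} = \frac{\left(36 + n\right) \frac{1}{-10}}{4} = \frac{\left(36 + n\right) \left(- \frac{1}{10}\right)}{4} = \frac{- \frac{18}{5} - \frac{n}{10}}{4} = - \frac{9}{10} - \frac{n}{40}$)
$\frac{3753 + K{\left(l \right)}}{-2948 + o} = \frac{3753 - \frac{1}{10}}{-2948 - 483} = \frac{3753 + \left(- \frac{9}{10} + \frac{4}{5}\right)}{-3431} = \left(3753 - \frac{1}{10}\right) \left(- \frac{1}{3431}\right) = \frac{37529}{10} \left(- \frac{1}{3431}\right) = - \frac{37529}{34310}$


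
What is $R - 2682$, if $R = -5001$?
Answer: $-7683$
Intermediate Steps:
$R - 2682 = -5001 - 2682 = -7683$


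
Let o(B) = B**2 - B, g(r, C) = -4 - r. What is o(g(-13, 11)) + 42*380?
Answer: 16032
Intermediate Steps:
o(g(-13, 11)) + 42*380 = (-4 - 1*(-13))*(-1 + (-4 - 1*(-13))) + 42*380 = (-4 + 13)*(-1 + (-4 + 13)) + 15960 = 9*(-1 + 9) + 15960 = 9*8 + 15960 = 72 + 15960 = 16032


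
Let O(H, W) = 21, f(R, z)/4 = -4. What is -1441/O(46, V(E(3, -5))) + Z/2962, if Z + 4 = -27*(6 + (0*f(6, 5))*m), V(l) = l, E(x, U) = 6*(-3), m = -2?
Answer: -2135864/31101 ≈ -68.675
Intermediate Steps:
f(R, z) = -16 (f(R, z) = 4*(-4) = -16)
E(x, U) = -18
Z = -166 (Z = -4 - 27*(6 + (0*(-16))*(-2)) = -4 - 27*(6 + 0*(-2)) = -4 - 27*(6 + 0) = -4 - 27*6 = -4 - 162 = -166)
-1441/O(46, V(E(3, -5))) + Z/2962 = -1441/21 - 166/2962 = -1441*1/21 - 166*1/2962 = -1441/21 - 83/1481 = -2135864/31101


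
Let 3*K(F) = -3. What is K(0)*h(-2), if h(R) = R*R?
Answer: -4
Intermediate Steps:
K(F) = -1 (K(F) = (1/3)*(-3) = -1)
h(R) = R**2
K(0)*h(-2) = -1*(-2)**2 = -1*4 = -4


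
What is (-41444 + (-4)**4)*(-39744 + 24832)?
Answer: 614195456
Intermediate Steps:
(-41444 + (-4)**4)*(-39744 + 24832) = (-41444 + 256)*(-14912) = -41188*(-14912) = 614195456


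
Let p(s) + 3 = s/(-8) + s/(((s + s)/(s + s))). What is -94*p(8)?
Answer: -376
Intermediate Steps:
p(s) = -3 + 7*s/8 (p(s) = -3 + (s/(-8) + s/(((s + s)/(s + s)))) = -3 + (s*(-1/8) + s/(((2*s)/((2*s))))) = -3 + (-s/8 + s/(((2*s)*(1/(2*s))))) = -3 + (-s/8 + s/1) = -3 + (-s/8 + s*1) = -3 + (-s/8 + s) = -3 + 7*s/8)
-94*p(8) = -94*(-3 + (7/8)*8) = -94*(-3 + 7) = -94*4 = -376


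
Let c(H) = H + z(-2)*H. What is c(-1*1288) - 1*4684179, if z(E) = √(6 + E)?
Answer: -4688043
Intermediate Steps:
c(H) = 3*H (c(H) = H + √(6 - 2)*H = H + √4*H = H + 2*H = 3*H)
c(-1*1288) - 1*4684179 = 3*(-1*1288) - 1*4684179 = 3*(-1288) - 4684179 = -3864 - 4684179 = -4688043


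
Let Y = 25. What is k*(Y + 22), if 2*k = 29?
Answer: 1363/2 ≈ 681.50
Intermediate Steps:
k = 29/2 (k = (½)*29 = 29/2 ≈ 14.500)
k*(Y + 22) = 29*(25 + 22)/2 = (29/2)*47 = 1363/2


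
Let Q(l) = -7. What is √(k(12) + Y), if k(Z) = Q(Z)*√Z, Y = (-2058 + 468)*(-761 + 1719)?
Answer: √(-1523220 - 14*√3) ≈ 1234.2*I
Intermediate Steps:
Y = -1523220 (Y = -1590*958 = -1523220)
k(Z) = -7*√Z
√(k(12) + Y) = √(-14*√3 - 1523220) = √(-1523220 - 14*√3)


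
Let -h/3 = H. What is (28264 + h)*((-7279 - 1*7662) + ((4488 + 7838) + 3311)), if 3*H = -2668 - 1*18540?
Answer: 34432512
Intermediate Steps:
H = -21208/3 (H = (-2668 - 1*18540)/3 = (-2668 - 18540)/3 = (⅓)*(-21208) = -21208/3 ≈ -7069.3)
h = 21208 (h = -3*(-21208/3) = 21208)
(28264 + h)*((-7279 - 1*7662) + ((4488 + 7838) + 3311)) = (28264 + 21208)*((-7279 - 1*7662) + ((4488 + 7838) + 3311)) = 49472*((-7279 - 7662) + (12326 + 3311)) = 49472*(-14941 + 15637) = 49472*696 = 34432512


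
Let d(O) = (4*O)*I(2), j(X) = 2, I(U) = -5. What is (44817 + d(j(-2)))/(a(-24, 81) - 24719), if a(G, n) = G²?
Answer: -44777/24143 ≈ -1.8547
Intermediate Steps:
d(O) = -20*O (d(O) = (4*O)*(-5) = -20*O)
(44817 + d(j(-2)))/(a(-24, 81) - 24719) = (44817 - 20*2)/((-24)² - 24719) = (44817 - 40)/(576 - 24719) = 44777/(-24143) = 44777*(-1/24143) = -44777/24143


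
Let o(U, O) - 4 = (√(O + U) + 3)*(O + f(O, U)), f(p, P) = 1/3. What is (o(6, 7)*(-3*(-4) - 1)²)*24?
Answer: 75504 + 21296*√13 ≈ 1.5229e+5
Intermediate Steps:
f(p, P) = ⅓
o(U, O) = 4 + (3 + √(O + U))*(⅓ + O) (o(U, O) = 4 + (√(O + U) + 3)*(O + ⅓) = 4 + (3 + √(O + U))*(⅓ + O))
(o(6, 7)*(-3*(-4) - 1)²)*24 = ((5 + 3*7 + √(7 + 6)/3 + 7*√(7 + 6))*(-3*(-4) - 1)²)*24 = ((5 + 21 + √13/3 + 7*√13)*(12 - 1)²)*24 = ((26 + 22*√13/3)*11²)*24 = ((26 + 22*√13/3)*121)*24 = (3146 + 2662*√13/3)*24 = 75504 + 21296*√13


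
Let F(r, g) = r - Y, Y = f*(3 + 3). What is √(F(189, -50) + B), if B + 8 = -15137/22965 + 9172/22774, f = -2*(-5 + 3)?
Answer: √10718681740016059230/261502455 ≈ 12.520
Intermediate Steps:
f = 4 (f = -2*(-2) = 4)
Y = 24 (Y = 4*(3 + 3) = 4*6 = 24)
F(r, g) = -24 + r (F(r, g) = r - 1*24 = r - 24 = -24 + r)
B = -2159067169/261502455 (B = -8 + (-15137/22965 + 9172/22774) = -8 + (-15137*1/22965 + 9172*(1/22774)) = -8 + (-15137/22965 + 4586/11387) = -8 - 67047529/261502455 = -2159067169/261502455 ≈ -8.2564)
√(F(189, -50) + B) = √((-24 + 189) - 2159067169/261502455) = √(165 - 2159067169/261502455) = √(40988837906/261502455) = √10718681740016059230/261502455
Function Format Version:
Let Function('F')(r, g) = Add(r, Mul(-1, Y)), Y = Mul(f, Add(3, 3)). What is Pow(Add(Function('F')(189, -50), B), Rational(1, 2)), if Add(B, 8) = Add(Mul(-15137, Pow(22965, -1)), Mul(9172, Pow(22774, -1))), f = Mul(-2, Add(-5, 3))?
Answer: Mul(Rational(1, 261502455), Pow(10718681740016059230, Rational(1, 2))) ≈ 12.520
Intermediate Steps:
f = 4 (f = Mul(-2, -2) = 4)
Y = 24 (Y = Mul(4, Add(3, 3)) = Mul(4, 6) = 24)
Function('F')(r, g) = Add(-24, r) (Function('F')(r, g) = Add(r, Mul(-1, 24)) = Add(r, -24) = Add(-24, r))
B = Rational(-2159067169, 261502455) (B = Add(-8, Add(Mul(-15137, Pow(22965, -1)), Mul(9172, Pow(22774, -1)))) = Add(-8, Add(Mul(-15137, Rational(1, 22965)), Mul(9172, Rational(1, 22774)))) = Add(-8, Add(Rational(-15137, 22965), Rational(4586, 11387))) = Add(-8, Rational(-67047529, 261502455)) = Rational(-2159067169, 261502455) ≈ -8.2564)
Pow(Add(Function('F')(189, -50), B), Rational(1, 2)) = Pow(Add(Add(-24, 189), Rational(-2159067169, 261502455)), Rational(1, 2)) = Pow(Add(165, Rational(-2159067169, 261502455)), Rational(1, 2)) = Pow(Rational(40988837906, 261502455), Rational(1, 2)) = Mul(Rational(1, 261502455), Pow(10718681740016059230, Rational(1, 2)))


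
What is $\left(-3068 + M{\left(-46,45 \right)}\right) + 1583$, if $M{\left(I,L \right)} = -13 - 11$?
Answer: $-1509$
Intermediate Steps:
$M{\left(I,L \right)} = -24$ ($M{\left(I,L \right)} = -13 - 11 = -24$)
$\left(-3068 + M{\left(-46,45 \right)}\right) + 1583 = \left(-3068 - 24\right) + 1583 = -3092 + 1583 = -1509$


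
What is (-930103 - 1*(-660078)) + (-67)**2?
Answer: -265536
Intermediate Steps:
(-930103 - 1*(-660078)) + (-67)**2 = (-930103 + 660078) + 4489 = -270025 + 4489 = -265536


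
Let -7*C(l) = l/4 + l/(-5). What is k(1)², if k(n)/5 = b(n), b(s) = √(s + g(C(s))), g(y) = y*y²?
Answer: 2743999/109760 ≈ 25.000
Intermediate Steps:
C(l) = -l/140 (C(l) = -(l/4 + l/(-5))/7 = -(l*(¼) + l*(-⅕))/7 = -(l/4 - l/5)/7 = -l/140)
g(y) = y³
b(s) = √(s - s³/2744000) (b(s) = √(s + (-s/140)³) = √(s - s³/2744000))
k(n) = √35*√(n*(2744000 - n²))/1960 (k(n) = 5*(√35*√(n*(2744000 - n²))/9800) = √35*√(n*(2744000 - n²))/1960)
k(1)² = (√35*√(1*(2744000 - 1*1²))/1960)² = (√35*√(1*(2744000 - 1*1))/1960)² = (√35*√(1*(2744000 - 1))/1960)² = (√35*√(1*2743999)/1960)² = (√35*√2743999/1960)² = (√96039965/1960)² = 2743999/109760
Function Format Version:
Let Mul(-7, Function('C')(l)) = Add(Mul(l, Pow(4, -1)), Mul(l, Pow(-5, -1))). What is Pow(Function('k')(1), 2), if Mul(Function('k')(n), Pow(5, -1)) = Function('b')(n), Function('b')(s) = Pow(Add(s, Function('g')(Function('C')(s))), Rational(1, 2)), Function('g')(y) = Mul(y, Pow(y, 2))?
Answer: Rational(2743999, 109760) ≈ 25.000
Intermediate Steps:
Function('C')(l) = Mul(Rational(-1, 140), l) (Function('C')(l) = Mul(Rational(-1, 7), Add(Mul(l, Pow(4, -1)), Mul(l, Pow(-5, -1)))) = Mul(Rational(-1, 7), Add(Mul(l, Rational(1, 4)), Mul(l, Rational(-1, 5)))) = Mul(Rational(-1, 7), Add(Mul(Rational(1, 4), l), Mul(Rational(-1, 5), l))) = Mul(Rational(-1, 7), Mul(Rational(1, 20), l)) = Mul(Rational(-1, 140), l))
Function('g')(y) = Pow(y, 3)
Function('b')(s) = Pow(Add(s, Mul(Rational(-1, 2744000), Pow(s, 3))), Rational(1, 2)) (Function('b')(s) = Pow(Add(s, Pow(Mul(Rational(-1, 140), s), 3)), Rational(1, 2)) = Pow(Add(s, Mul(Rational(-1, 2744000), Pow(s, 3))), Rational(1, 2)))
Function('k')(n) = Mul(Rational(1, 1960), Pow(35, Rational(1, 2)), Pow(Mul(n, Add(2744000, Mul(-1, Pow(n, 2)))), Rational(1, 2))) (Function('k')(n) = Mul(5, Mul(Rational(1, 9800), Pow(35, Rational(1, 2)), Pow(Mul(n, Add(2744000, Mul(-1, Pow(n, 2)))), Rational(1, 2)))) = Mul(Rational(1, 1960), Pow(35, Rational(1, 2)), Pow(Mul(n, Add(2744000, Mul(-1, Pow(n, 2)))), Rational(1, 2))))
Pow(Function('k')(1), 2) = Pow(Mul(Rational(1, 1960), Pow(35, Rational(1, 2)), Pow(Mul(1, Add(2744000, Mul(-1, Pow(1, 2)))), Rational(1, 2))), 2) = Pow(Mul(Rational(1, 1960), Pow(35, Rational(1, 2)), Pow(Mul(1, Add(2744000, Mul(-1, 1))), Rational(1, 2))), 2) = Pow(Mul(Rational(1, 1960), Pow(35, Rational(1, 2)), Pow(Mul(1, Add(2744000, -1)), Rational(1, 2))), 2) = Pow(Mul(Rational(1, 1960), Pow(35, Rational(1, 2)), Pow(Mul(1, 2743999), Rational(1, 2))), 2) = Pow(Mul(Rational(1, 1960), Pow(35, Rational(1, 2)), Pow(2743999, Rational(1, 2))), 2) = Pow(Mul(Rational(1, 1960), Pow(96039965, Rational(1, 2))), 2) = Rational(2743999, 109760)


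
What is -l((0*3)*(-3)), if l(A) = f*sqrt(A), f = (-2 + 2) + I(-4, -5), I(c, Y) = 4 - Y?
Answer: 0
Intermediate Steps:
f = 9 (f = (-2 + 2) + (4 - 1*(-5)) = 0 + (4 + 5) = 0 + 9 = 9)
l(A) = 9*sqrt(A)
-l((0*3)*(-3)) = -9*sqrt((0*3)*(-3)) = -9*sqrt(0*(-3)) = -9*sqrt(0) = -9*0 = -1*0 = 0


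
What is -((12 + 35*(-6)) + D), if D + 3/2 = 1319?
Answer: -2239/2 ≈ -1119.5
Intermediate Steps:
D = 2635/2 (D = -3/2 + 1319 = 2635/2 ≈ 1317.5)
-((12 + 35*(-6)) + D) = -((12 + 35*(-6)) + 2635/2) = -((12 - 210) + 2635/2) = -(-198 + 2635/2) = -1*2239/2 = -2239/2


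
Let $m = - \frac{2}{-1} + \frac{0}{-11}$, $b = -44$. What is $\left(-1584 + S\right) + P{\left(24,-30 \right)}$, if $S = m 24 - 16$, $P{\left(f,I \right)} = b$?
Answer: $-1596$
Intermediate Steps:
$P{\left(f,I \right)} = -44$
$m = 2$ ($m = \left(-2\right) \left(-1\right) + 0 \left(- \frac{1}{11}\right) = 2 + 0 = 2$)
$S = 32$ ($S = 2 \cdot 24 - 16 = 48 - 16 = 32$)
$\left(-1584 + S\right) + P{\left(24,-30 \right)} = \left(-1584 + 32\right) - 44 = -1552 - 44 = -1596$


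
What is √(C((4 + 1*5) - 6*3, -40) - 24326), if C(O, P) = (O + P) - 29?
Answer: 2*I*√6101 ≈ 156.22*I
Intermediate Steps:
C(O, P) = -29 + O + P
√(C((4 + 1*5) - 6*3, -40) - 24326) = √((-29 + ((4 + 1*5) - 6*3) - 40) - 24326) = √((-29 + ((4 + 5) - 18) - 40) - 24326) = √((-29 + (9 - 18) - 40) - 24326) = √((-29 - 9 - 40) - 24326) = √(-78 - 24326) = √(-24404) = 2*I*√6101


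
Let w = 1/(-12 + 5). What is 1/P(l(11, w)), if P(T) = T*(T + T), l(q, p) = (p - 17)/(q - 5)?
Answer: 49/800 ≈ 0.061250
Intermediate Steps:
w = -⅐ (w = 1/(-7) = -⅐ ≈ -0.14286)
l(q, p) = (-17 + p)/(-5 + q)
P(T) = 2*T² (P(T) = T*(2*T) = 2*T²)
1/P(l(11, w)) = 1/(2*((-17 - ⅐)/(-5 + 11))²) = 1/(2*(-120/7/6)²) = 1/(2*((⅙)*(-120/7))²) = 1/(2*(-20/7)²) = 1/(2*(400/49)) = 1/(800/49) = 49/800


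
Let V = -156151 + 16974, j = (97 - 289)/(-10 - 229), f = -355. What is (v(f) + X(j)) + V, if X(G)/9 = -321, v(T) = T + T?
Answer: -142776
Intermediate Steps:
j = 192/239 (j = -192/(-239) = -192*(-1/239) = 192/239 ≈ 0.80335)
v(T) = 2*T
X(G) = -2889 (X(G) = 9*(-321) = -2889)
V = -139177
(v(f) + X(j)) + V = (2*(-355) - 2889) - 139177 = (-710 - 2889) - 139177 = -3599 - 139177 = -142776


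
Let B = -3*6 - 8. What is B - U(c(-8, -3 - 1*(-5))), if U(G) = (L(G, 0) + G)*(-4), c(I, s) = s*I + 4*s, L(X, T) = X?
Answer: -90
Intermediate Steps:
B = -26 (B = -18 - 8 = -26)
c(I, s) = 4*s + I*s (c(I, s) = I*s + 4*s = 4*s + I*s)
U(G) = -8*G (U(G) = (G + G)*(-4) = (2*G)*(-4) = -8*G)
B - U(c(-8, -3 - 1*(-5))) = -26 - (-8)*(-3 - 1*(-5))*(4 - 8) = -26 - (-8)*(-3 + 5)*(-4) = -26 - (-8)*2*(-4) = -26 - (-8)*(-8) = -26 - 1*64 = -26 - 64 = -90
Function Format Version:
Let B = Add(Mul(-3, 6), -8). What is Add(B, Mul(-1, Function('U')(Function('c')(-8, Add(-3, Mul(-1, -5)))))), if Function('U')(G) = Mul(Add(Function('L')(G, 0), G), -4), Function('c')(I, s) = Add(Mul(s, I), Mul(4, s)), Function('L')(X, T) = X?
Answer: -90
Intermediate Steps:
B = -26 (B = Add(-18, -8) = -26)
Function('c')(I, s) = Add(Mul(4, s), Mul(I, s)) (Function('c')(I, s) = Add(Mul(I, s), Mul(4, s)) = Add(Mul(4, s), Mul(I, s)))
Function('U')(G) = Mul(-8, G) (Function('U')(G) = Mul(Add(G, G), -4) = Mul(Mul(2, G), -4) = Mul(-8, G))
Add(B, Mul(-1, Function('U')(Function('c')(-8, Add(-3, Mul(-1, -5)))))) = Add(-26, Mul(-1, Mul(-8, Mul(Add(-3, Mul(-1, -5)), Add(4, -8))))) = Add(-26, Mul(-1, Mul(-8, Mul(Add(-3, 5), -4)))) = Add(-26, Mul(-1, Mul(-8, Mul(2, -4)))) = Add(-26, Mul(-1, Mul(-8, -8))) = Add(-26, Mul(-1, 64)) = Add(-26, -64) = -90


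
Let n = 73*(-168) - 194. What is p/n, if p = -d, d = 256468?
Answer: 128234/6229 ≈ 20.587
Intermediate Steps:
n = -12458 (n = -12264 - 194 = -12458)
p = -256468 (p = -1*256468 = -256468)
p/n = -256468/(-12458) = -256468*(-1/12458) = 128234/6229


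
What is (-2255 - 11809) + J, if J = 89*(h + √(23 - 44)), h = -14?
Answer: -15310 + 89*I*√21 ≈ -15310.0 + 407.85*I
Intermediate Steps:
J = -1246 + 89*I*√21 (J = 89*(-14 + √(23 - 44)) = 89*(-14 + √(-21)) = 89*(-14 + I*√21) = -1246 + 89*I*√21 ≈ -1246.0 + 407.85*I)
(-2255 - 11809) + J = (-2255 - 11809) + (-1246 + 89*I*√21) = -14064 + (-1246 + 89*I*√21) = -15310 + 89*I*√21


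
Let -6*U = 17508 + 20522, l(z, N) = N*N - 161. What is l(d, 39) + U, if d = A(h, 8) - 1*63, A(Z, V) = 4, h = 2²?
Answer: -14935/3 ≈ -4978.3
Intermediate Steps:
h = 4
d = -59 (d = 4 - 1*63 = 4 - 63 = -59)
l(z, N) = -161 + N² (l(z, N) = N² - 161 = -161 + N²)
U = -19015/3 (U = -(17508 + 20522)/6 = -⅙*38030 = -19015/3 ≈ -6338.3)
l(d, 39) + U = (-161 + 39²) - 19015/3 = (-161 + 1521) - 19015/3 = 1360 - 19015/3 = -14935/3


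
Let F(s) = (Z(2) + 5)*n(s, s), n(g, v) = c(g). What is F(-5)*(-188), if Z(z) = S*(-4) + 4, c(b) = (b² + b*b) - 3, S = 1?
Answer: -44180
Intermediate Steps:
c(b) = -3 + 2*b² (c(b) = (b² + b²) - 3 = 2*b² - 3 = -3 + 2*b²)
n(g, v) = -3 + 2*g²
Z(z) = 0 (Z(z) = 1*(-4) + 4 = -4 + 4 = 0)
F(s) = -15 + 10*s² (F(s) = (0 + 5)*(-3 + 2*s²) = 5*(-3 + 2*s²) = -15 + 10*s²)
F(-5)*(-188) = (-15 + 10*(-5)²)*(-188) = (-15 + 10*25)*(-188) = (-15 + 250)*(-188) = 235*(-188) = -44180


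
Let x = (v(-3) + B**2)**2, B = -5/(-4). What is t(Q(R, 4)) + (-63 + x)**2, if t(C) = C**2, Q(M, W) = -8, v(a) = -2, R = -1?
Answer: 262728545/65536 ≈ 4008.9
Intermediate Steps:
B = 5/4 (B = -5*(-1/4) = 5/4 ≈ 1.2500)
x = 49/256 (x = (-2 + (5/4)**2)**2 = (-2 + 25/16)**2 = (-7/16)**2 = 49/256 ≈ 0.19141)
t(Q(R, 4)) + (-63 + x)**2 = (-8)**2 + (-63 + 49/256)**2 = 64 + (-16079/256)**2 = 64 + 258534241/65536 = 262728545/65536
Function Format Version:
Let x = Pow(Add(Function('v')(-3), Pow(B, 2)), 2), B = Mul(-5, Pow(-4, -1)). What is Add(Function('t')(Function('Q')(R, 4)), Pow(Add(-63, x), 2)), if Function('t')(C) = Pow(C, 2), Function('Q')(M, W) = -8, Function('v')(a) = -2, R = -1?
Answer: Rational(262728545, 65536) ≈ 4008.9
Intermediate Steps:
B = Rational(5, 4) (B = Mul(-5, Rational(-1, 4)) = Rational(5, 4) ≈ 1.2500)
x = Rational(49, 256) (x = Pow(Add(-2, Pow(Rational(5, 4), 2)), 2) = Pow(Add(-2, Rational(25, 16)), 2) = Pow(Rational(-7, 16), 2) = Rational(49, 256) ≈ 0.19141)
Add(Function('t')(Function('Q')(R, 4)), Pow(Add(-63, x), 2)) = Add(Pow(-8, 2), Pow(Add(-63, Rational(49, 256)), 2)) = Add(64, Pow(Rational(-16079, 256), 2)) = Add(64, Rational(258534241, 65536)) = Rational(262728545, 65536)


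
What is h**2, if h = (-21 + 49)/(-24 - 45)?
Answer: 784/4761 ≈ 0.16467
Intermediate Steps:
h = -28/69 (h = 28/(-69) = 28*(-1/69) = -28/69 ≈ -0.40580)
h**2 = (-28/69)**2 = 784/4761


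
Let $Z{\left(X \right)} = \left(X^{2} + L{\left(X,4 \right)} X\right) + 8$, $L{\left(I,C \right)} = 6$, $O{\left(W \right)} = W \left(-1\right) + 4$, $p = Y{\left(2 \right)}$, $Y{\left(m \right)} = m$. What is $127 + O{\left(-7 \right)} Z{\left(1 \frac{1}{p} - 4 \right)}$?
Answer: $\frac{475}{4} \approx 118.75$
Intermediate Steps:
$p = 2$
$O{\left(W \right)} = 4 - W$ ($O{\left(W \right)} = - W + 4 = 4 - W$)
$Z{\left(X \right)} = 8 + X^{2} + 6 X$ ($Z{\left(X \right)} = \left(X^{2} + 6 X\right) + 8 = 8 + X^{2} + 6 X$)
$127 + O{\left(-7 \right)} Z{\left(1 \frac{1}{p} - 4 \right)} = 127 + \left(4 - -7\right) \left(8 + \left(1 \cdot \frac{1}{2} - 4\right)^{2} + 6 \left(1 \cdot \frac{1}{2} - 4\right)\right) = 127 + \left(4 + 7\right) \left(8 + \left(1 \cdot \frac{1}{2} - 4\right)^{2} + 6 \left(1 \cdot \frac{1}{2} - 4\right)\right) = 127 + 11 \left(8 + \left(\frac{1}{2} - 4\right)^{2} + 6 \left(\frac{1}{2} - 4\right)\right) = 127 + 11 \left(8 + \left(- \frac{7}{2}\right)^{2} + 6 \left(- \frac{7}{2}\right)\right) = 127 + 11 \left(8 + \frac{49}{4} - 21\right) = 127 + 11 \left(- \frac{3}{4}\right) = 127 - \frac{33}{4} = \frac{475}{4}$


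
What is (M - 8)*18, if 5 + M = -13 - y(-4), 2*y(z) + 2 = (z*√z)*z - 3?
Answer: -423 - 288*I ≈ -423.0 - 288.0*I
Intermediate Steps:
y(z) = -5/2 + z^(5/2)/2 (y(z) = -1 + ((z*√z)*z - 3)/2 = -1 + (z^(3/2)*z - 3)/2 = -1 + (z^(5/2) - 3)/2 = -1 + (-3 + z^(5/2))/2 = -1 + (-3/2 + z^(5/2)/2) = -5/2 + z^(5/2)/2)
M = -31/2 - 16*I (M = -5 + (-13 - (-5/2 + (-4)^(5/2)/2)) = -5 + (-13 - (-5/2 + (32*I)/2)) = -5 + (-13 - (-5/2 + 16*I)) = -5 + (-13 + (5/2 - 16*I)) = -5 + (-21/2 - 16*I) = -31/2 - 16*I ≈ -15.5 - 16.0*I)
(M - 8)*18 = ((-31/2 - 16*I) - 8)*18 = (-47/2 - 16*I)*18 = -423 - 288*I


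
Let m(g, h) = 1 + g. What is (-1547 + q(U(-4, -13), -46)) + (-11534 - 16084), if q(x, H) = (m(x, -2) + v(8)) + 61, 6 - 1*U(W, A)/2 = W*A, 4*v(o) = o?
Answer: -29193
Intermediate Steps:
v(o) = o/4
U(W, A) = 12 - 2*A*W (U(W, A) = 12 - 2*W*A = 12 - 2*A*W)
q(x, H) = 64 + x (q(x, H) = ((1 + x) + (1/4)*8) + 61 = ((1 + x) + 2) + 61 = (3 + x) + 61 = 64 + x)
(-1547 + q(U(-4, -13), -46)) + (-11534 - 16084) = (-1547 + (64 + (12 - 2*(-13)*(-4)))) + (-11534 - 16084) = (-1547 + (64 + (12 - 104))) - 27618 = (-1547 + (64 - 92)) - 27618 = (-1547 - 28) - 27618 = -1575 - 27618 = -29193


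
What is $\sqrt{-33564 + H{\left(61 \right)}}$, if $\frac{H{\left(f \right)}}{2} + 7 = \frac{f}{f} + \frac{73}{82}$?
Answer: $\frac{i \sqrt{56438263}}{41} \approx 183.23 i$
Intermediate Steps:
$H{\left(f \right)} = - \frac{419}{41}$ ($H{\left(f \right)} = -14 + 2 \left(\frac{f}{f} + \frac{73}{82}\right) = -14 + 2 \left(1 + 73 \cdot \frac{1}{82}\right) = -14 + 2 \left(1 + \frac{73}{82}\right) = -14 + 2 \cdot \frac{155}{82} = -14 + \frac{155}{41} = - \frac{419}{41}$)
$\sqrt{-33564 + H{\left(61 \right)}} = \sqrt{-33564 - \frac{419}{41}} = \sqrt{- \frac{1376543}{41}} = \frac{i \sqrt{56438263}}{41}$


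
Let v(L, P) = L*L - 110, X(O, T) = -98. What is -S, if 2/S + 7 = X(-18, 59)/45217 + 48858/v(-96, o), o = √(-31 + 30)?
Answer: 205873001/168475554 ≈ 1.2220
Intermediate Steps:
o = I (o = √(-1) = I ≈ 1.0*I)
v(L, P) = -110 + L² (v(L, P) = L² - 110 = -110 + L²)
S = -205873001/168475554 (S = 2/(-7 + (-98/45217 + 48858/(-110 + (-96)²))) = 2/(-7 + (-98*1/45217 + 48858/(-110 + 9216))) = 2/(-7 + (-98/45217 + 48858/9106)) = 2/(-7 + (-98/45217 + 48858*(1/9106))) = 2/(-7 + (-98/45217 + 24429/4553)) = 2/(-7 + 1104159899/205873001) = 2/(-336951108/205873001) = 2*(-205873001/336951108) = -205873001/168475554 ≈ -1.2220)
-S = -1*(-205873001/168475554) = 205873001/168475554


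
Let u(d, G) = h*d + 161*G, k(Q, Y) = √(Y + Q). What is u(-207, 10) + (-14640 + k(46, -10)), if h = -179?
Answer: 24029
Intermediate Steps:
k(Q, Y) = √(Q + Y)
u(d, G) = -179*d + 161*G
u(-207, 10) + (-14640 + k(46, -10)) = (-179*(-207) + 161*10) + (-14640 + √(46 - 10)) = (37053 + 1610) + (-14640 + √36) = 38663 + (-14640 + 6) = 38663 - 14634 = 24029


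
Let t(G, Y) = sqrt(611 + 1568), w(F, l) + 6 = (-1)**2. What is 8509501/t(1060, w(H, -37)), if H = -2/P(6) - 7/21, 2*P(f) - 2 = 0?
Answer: 8509501*sqrt(2179)/2179 ≈ 1.8230e+5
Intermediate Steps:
P(f) = 1 (P(f) = 1 + (1/2)*0 = 1 + 0 = 1)
H = -7/3 (H = -2/1 - 7/21 = -2*1 - 7*1/21 = -2 - 1/3 = -7/3 ≈ -2.3333)
w(F, l) = -5 (w(F, l) = -6 + (-1)**2 = -6 + 1 = -5)
t(G, Y) = sqrt(2179)
8509501/t(1060, w(H, -37)) = 8509501/(sqrt(2179)) = 8509501*(sqrt(2179)/2179) = 8509501*sqrt(2179)/2179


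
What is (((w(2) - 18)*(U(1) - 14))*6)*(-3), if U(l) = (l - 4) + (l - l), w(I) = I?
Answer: -4896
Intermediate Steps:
U(l) = -4 + l (U(l) = (-4 + l) + 0 = -4 + l)
(((w(2) - 18)*(U(1) - 14))*6)*(-3) = (((2 - 18)*((-4 + 1) - 14))*6)*(-3) = (-16*(-3 - 14)*6)*(-3) = (-16*(-17)*6)*(-3) = (272*6)*(-3) = 1632*(-3) = -4896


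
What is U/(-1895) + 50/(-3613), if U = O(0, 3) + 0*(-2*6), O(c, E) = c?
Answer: -50/3613 ≈ -0.013839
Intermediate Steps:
U = 0 (U = 0 + 0*(-2*6) = 0 + 0*(-12) = 0 + 0 = 0)
U/(-1895) + 50/(-3613) = 0/(-1895) + 50/(-3613) = 0*(-1/1895) + 50*(-1/3613) = 0 - 50/3613 = -50/3613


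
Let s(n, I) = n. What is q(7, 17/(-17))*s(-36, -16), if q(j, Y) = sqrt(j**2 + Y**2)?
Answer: -180*sqrt(2) ≈ -254.56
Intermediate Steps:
q(j, Y) = sqrt(Y**2 + j**2)
q(7, 17/(-17))*s(-36, -16) = sqrt((17/(-17))**2 + 7**2)*(-36) = sqrt((17*(-1/17))**2 + 49)*(-36) = sqrt((-1)**2 + 49)*(-36) = sqrt(1 + 49)*(-36) = sqrt(50)*(-36) = (5*sqrt(2))*(-36) = -180*sqrt(2)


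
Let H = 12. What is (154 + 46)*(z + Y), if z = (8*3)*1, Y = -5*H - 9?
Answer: -9000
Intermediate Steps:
Y = -69 (Y = -5*12 - 9 = -60 - 9 = -69)
z = 24 (z = 24*1 = 24)
(154 + 46)*(z + Y) = (154 + 46)*(24 - 69) = 200*(-45) = -9000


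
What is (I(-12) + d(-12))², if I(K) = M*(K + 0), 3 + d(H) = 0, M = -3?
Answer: 1089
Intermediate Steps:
d(H) = -3 (d(H) = -3 + 0 = -3)
I(K) = -3*K (I(K) = -3*(K + 0) = -3*K)
(I(-12) + d(-12))² = (-3*(-12) - 3)² = (36 - 3)² = 33² = 1089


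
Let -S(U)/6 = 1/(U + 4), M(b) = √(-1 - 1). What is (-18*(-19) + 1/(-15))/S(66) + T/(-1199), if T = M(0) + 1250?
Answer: -43058947/10791 - I*√2/1199 ≈ -3990.3 - 0.0011795*I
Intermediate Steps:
M(b) = I*√2 (M(b) = √(-2) = I*√2)
S(U) = -6/(4 + U) (S(U) = -6/(U + 4) = -6/(4 + U))
T = 1250 + I*√2 (T = I*√2 + 1250 = 1250 + I*√2 ≈ 1250.0 + 1.4142*I)
(-18*(-19) + 1/(-15))/S(66) + T/(-1199) = (-18*(-19) + 1/(-15))/((-6/(4 + 66))) + (1250 + I*√2)/(-1199) = (342 - 1/15)/((-6/70)) + (1250 + I*√2)*(-1/1199) = 5129/(15*((-6*1/70))) + (-1250/1199 - I*√2/1199) = 5129/(15*(-3/35)) + (-1250/1199 - I*√2/1199) = (5129/15)*(-35/3) + (-1250/1199 - I*√2/1199) = -35903/9 + (-1250/1199 - I*√2/1199) = -43058947/10791 - I*√2/1199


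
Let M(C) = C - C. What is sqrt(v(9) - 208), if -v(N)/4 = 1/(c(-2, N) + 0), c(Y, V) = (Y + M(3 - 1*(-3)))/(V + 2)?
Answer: I*sqrt(186) ≈ 13.638*I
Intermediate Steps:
M(C) = 0
c(Y, V) = Y/(2 + V) (c(Y, V) = (Y + 0)/(V + 2) = Y/(2 + V))
v(N) = 4 + 2*N (v(N) = -4/(-2/(2 + N) + 0) = -(-4 - 2*N) = -4*(-1 - N/2) = 4 + 2*N)
sqrt(v(9) - 208) = sqrt((4 + 2*9) - 208) = sqrt((4 + 18) - 208) = sqrt(22 - 208) = sqrt(-186) = I*sqrt(186)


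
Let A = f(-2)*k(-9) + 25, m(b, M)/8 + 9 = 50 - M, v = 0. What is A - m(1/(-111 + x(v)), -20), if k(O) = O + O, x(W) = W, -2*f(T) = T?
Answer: -481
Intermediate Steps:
f(T) = -T/2
k(O) = 2*O
m(b, M) = 328 - 8*M (m(b, M) = -72 + 8*(50 - M) = -72 + (400 - 8*M) = 328 - 8*M)
A = 7 (A = (-½*(-2))*(2*(-9)) + 25 = 1*(-18) + 25 = -18 + 25 = 7)
A - m(1/(-111 + x(v)), -20) = 7 - (328 - 8*(-20)) = 7 - (328 + 160) = 7 - 1*488 = 7 - 488 = -481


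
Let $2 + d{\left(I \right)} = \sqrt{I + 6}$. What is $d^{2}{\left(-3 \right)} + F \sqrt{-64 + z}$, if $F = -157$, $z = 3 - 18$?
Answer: $\left(2 - \sqrt{3}\right)^{2} - 157 i \sqrt{79} \approx 0.071797 - 1395.4 i$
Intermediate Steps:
$z = -15$
$d{\left(I \right)} = -2 + \sqrt{6 + I}$ ($d{\left(I \right)} = -2 + \sqrt{I + 6} = -2 + \sqrt{6 + I}$)
$d^{2}{\left(-3 \right)} + F \sqrt{-64 + z} = \left(-2 + \sqrt{6 - 3}\right)^{2} - 157 \sqrt{-64 - 15} = \left(-2 + \sqrt{3}\right)^{2} - 157 \sqrt{-79} = \left(-2 + \sqrt{3}\right)^{2} - 157 i \sqrt{79}$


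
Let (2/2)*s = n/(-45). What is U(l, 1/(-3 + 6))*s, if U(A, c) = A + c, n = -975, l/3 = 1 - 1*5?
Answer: -2275/9 ≈ -252.78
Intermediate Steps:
l = -12 (l = 3*(1 - 1*5) = 3*(1 - 5) = 3*(-4) = -12)
s = 65/3 (s = -975/(-45) = -975*(-1/45) = 65/3 ≈ 21.667)
U(l, 1/(-3 + 6))*s = (-12 + 1/(-3 + 6))*(65/3) = (-12 + 1/3)*(65/3) = (-12 + ⅓)*(65/3) = -35/3*65/3 = -2275/9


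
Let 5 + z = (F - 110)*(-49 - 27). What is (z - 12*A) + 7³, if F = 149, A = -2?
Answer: -2602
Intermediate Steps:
z = -2969 (z = -5 + (149 - 110)*(-49 - 27) = -5 + 39*(-76) = -5 - 2964 = -2969)
(z - 12*A) + 7³ = (-2969 - 12*(-2)) + 7³ = (-2969 + 24) + 343 = -2945 + 343 = -2602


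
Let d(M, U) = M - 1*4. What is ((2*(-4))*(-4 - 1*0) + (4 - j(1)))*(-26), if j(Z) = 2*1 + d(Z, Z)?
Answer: -962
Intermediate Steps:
d(M, U) = -4 + M (d(M, U) = M - 4 = -4 + M)
j(Z) = -2 + Z (j(Z) = 2*1 + (-4 + Z) = 2 + (-4 + Z) = -2 + Z)
((2*(-4))*(-4 - 1*0) + (4 - j(1)))*(-26) = ((2*(-4))*(-4 - 1*0) + (4 - (-2 + 1)))*(-26) = (-8*(-4 + 0) + (4 - 1*(-1)))*(-26) = (-8*(-4) + (4 + 1))*(-26) = (32 + 5)*(-26) = 37*(-26) = -962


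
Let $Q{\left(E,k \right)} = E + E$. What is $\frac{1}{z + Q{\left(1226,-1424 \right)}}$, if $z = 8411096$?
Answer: $\frac{1}{8413548} \approx 1.1886 \cdot 10^{-7}$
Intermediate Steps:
$Q{\left(E,k \right)} = 2 E$
$\frac{1}{z + Q{\left(1226,-1424 \right)}} = \frac{1}{8411096 + 2 \cdot 1226} = \frac{1}{8411096 + 2452} = \frac{1}{8413548}$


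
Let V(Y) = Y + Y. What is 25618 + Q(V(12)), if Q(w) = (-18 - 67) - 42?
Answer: 25491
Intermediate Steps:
V(Y) = 2*Y
Q(w) = -127 (Q(w) = -85 - 42 = -127)
25618 + Q(V(12)) = 25618 - 127 = 25491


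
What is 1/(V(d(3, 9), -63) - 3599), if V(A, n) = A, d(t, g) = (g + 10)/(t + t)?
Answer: -6/21575 ≈ -0.00027810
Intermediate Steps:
d(t, g) = (10 + g)/(2*t) (d(t, g) = (10 + g)/((2*t)) = (10 + g)*(1/(2*t)) = (10 + g)/(2*t))
1/(V(d(3, 9), -63) - 3599) = 1/((½)*(10 + 9)/3 - 3599) = 1/((½)*(⅓)*19 - 3599) = 1/(19/6 - 3599) = 1/(-21575/6) = -6/21575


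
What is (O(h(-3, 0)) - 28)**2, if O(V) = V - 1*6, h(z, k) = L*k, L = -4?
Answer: 1156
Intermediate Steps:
h(z, k) = -4*k
O(V) = -6 + V (O(V) = V - 6 = -6 + V)
(O(h(-3, 0)) - 28)**2 = ((-6 - 4*0) - 28)**2 = ((-6 + 0) - 28)**2 = (-6 - 28)**2 = (-34)**2 = 1156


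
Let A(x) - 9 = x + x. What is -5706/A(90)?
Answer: -634/21 ≈ -30.190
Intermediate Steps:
A(x) = 9 + 2*x (A(x) = 9 + (x + x) = 9 + 2*x)
-5706/A(90) = -5706/(9 + 2*90) = -5706/(9 + 180) = -5706/189 = -5706*1/189 = -634/21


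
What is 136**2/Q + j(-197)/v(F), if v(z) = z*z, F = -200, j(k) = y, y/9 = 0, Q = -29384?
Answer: -2312/3673 ≈ -0.62946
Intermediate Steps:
y = 0 (y = 9*0 = 0)
j(k) = 0
v(z) = z**2
136**2/Q + j(-197)/v(F) = 136**2/(-29384) + 0/((-200)**2) = 18496*(-1/29384) + 0/40000 = -2312/3673 + 0*(1/40000) = -2312/3673 + 0 = -2312/3673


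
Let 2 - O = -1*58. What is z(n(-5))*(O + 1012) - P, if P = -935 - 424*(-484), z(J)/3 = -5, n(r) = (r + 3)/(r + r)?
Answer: -220361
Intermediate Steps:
n(r) = (3 + r)/(2*r) (n(r) = (3 + r)/((2*r)) = (3 + r)*(1/(2*r)) = (3 + r)/(2*r))
z(J) = -15 (z(J) = 3*(-5) = -15)
O = 60 (O = 2 - (-1)*58 = 2 - 1*(-58) = 2 + 58 = 60)
P = 204281 (P = -935 + 205216 = 204281)
z(n(-5))*(O + 1012) - P = -15*(60 + 1012) - 1*204281 = -15*1072 - 204281 = -16080 - 204281 = -220361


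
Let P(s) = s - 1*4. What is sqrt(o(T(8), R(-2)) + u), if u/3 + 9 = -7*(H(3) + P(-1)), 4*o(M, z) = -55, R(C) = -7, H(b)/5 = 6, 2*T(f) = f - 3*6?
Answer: I*sqrt(2263)/2 ≈ 23.785*I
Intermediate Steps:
P(s) = -4 + s (P(s) = s - 4 = -4 + s)
T(f) = -9 + f/2 (T(f) = (f - 3*6)/2 = (f - 18)/2 = (-18 + f)/2 = -9 + f/2)
H(b) = 30 (H(b) = 5*6 = 30)
o(M, z) = -55/4 (o(M, z) = (1/4)*(-55) = -55/4)
u = -552 (u = -27 + 3*(-7*(30 + (-4 - 1))) = -27 + 3*(-7*(30 - 5)) = -27 + 3*(-7*25) = -27 + 3*(-175) = -27 - 525 = -552)
sqrt(o(T(8), R(-2)) + u) = sqrt(-55/4 - 552) = sqrt(-2263/4) = I*sqrt(2263)/2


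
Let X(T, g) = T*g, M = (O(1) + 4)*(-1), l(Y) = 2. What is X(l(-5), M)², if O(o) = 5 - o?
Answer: 256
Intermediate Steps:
M = -8 (M = ((5 - 1*1) + 4)*(-1) = ((5 - 1) + 4)*(-1) = (4 + 4)*(-1) = 8*(-1) = -8)
X(l(-5), M)² = (2*(-8))² = (-16)² = 256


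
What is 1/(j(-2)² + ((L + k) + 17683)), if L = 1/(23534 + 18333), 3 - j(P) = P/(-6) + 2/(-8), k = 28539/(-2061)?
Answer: 1380606192/24405886589279 ≈ 5.6569e-5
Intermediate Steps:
k = -3171/229 (k = 28539*(-1/2061) = -3171/229 ≈ -13.847)
j(P) = 13/4 + P/6 (j(P) = 3 - (P/(-6) + 2/(-8)) = 3 - (P*(-⅙) + 2*(-⅛)) = 3 - (-P/6 - ¼) = 3 - (-¼ - P/6) = 3 + (¼ + P/6) = 13/4 + P/6)
L = 1/41867 ≈ 2.3885e-5
1/(j(-2)² + ((L + k) + 17683)) = 1/((13/4 + (⅙)*(-2))² + ((1/41867 - 3171/229) + 17683)) = 1/((13/4 - ⅓)² + (-132760028/9587543 + 17683)) = 1/((35/12)² + 169403762841/9587543) = 1/(1225/144 + 169403762841/9587543) = 1/(24405886589279/1380606192) = 1380606192/24405886589279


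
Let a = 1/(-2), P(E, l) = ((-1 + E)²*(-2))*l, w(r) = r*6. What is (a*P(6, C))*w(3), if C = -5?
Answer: -2250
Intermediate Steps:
w(r) = 6*r
P(E, l) = -2*l*(-1 + E)² (P(E, l) = (-2*(-1 + E)²)*l = -2*l*(-1 + E)²)
a = -½ ≈ -0.50000
(a*P(6, C))*w(3) = (-(-1)*(-5)*(-1 + 6)²)*(6*3) = -(-1)*(-5)*5²*18 = -(-1)*(-5)*25*18 = -½*250*18 = -125*18 = -2250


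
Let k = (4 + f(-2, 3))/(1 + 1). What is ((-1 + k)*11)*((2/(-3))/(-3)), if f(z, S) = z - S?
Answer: -11/3 ≈ -3.6667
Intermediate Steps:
k = -½ (k = (4 + (-2 - 1*3))/(1 + 1) = (4 + (-2 - 3))/2 = (4 - 5)*(½) = -1*½ = -½ ≈ -0.50000)
((-1 + k)*11)*((2/(-3))/(-3)) = ((-1 - ½)*11)*((2/(-3))/(-3)) = (-3/2*11)*((2*(-⅓))*(-⅓)) = -(-11)*(-1)/3 = -33/2*2/9 = -11/3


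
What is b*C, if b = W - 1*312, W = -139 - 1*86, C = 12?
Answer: -6444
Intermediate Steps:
W = -225 (W = -139 - 86 = -225)
b = -537 (b = -225 - 1*312 = -225 - 312 = -537)
b*C = -537*12 = -6444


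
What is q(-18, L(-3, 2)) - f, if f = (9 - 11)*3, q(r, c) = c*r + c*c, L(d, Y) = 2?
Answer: -26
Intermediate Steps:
q(r, c) = c**2 + c*r (q(r, c) = c*r + c**2 = c**2 + c*r)
f = -6 (f = -2*3 = -6)
q(-18, L(-3, 2)) - f = 2*(2 - 18) - 1*(-6) = 2*(-16) + 6 = -32 + 6 = -26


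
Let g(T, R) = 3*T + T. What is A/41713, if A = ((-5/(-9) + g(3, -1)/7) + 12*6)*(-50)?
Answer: -233950/2627919 ≈ -0.089025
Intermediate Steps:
g(T, R) = 4*T
A = -233950/63 (A = ((-5/(-9) + (4*3)/7) + 12*6)*(-50) = ((-5*(-⅑) + 12*(⅐)) + 72)*(-50) = ((5/9 + 12/7) + 72)*(-50) = (143/63 + 72)*(-50) = (4679/63)*(-50) = -233950/63 ≈ -3713.5)
A/41713 = -233950/63/41713 = -233950/63*1/41713 = -233950/2627919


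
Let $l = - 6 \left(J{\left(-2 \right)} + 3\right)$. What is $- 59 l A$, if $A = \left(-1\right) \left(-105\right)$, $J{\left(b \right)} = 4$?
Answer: $260190$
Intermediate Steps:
$l = -42$ ($l = - 6 \left(4 + 3\right) = \left(-6\right) 7 = -42$)
$A = 105$
$- 59 l A = \left(-59\right) \left(-42\right) 105 = 2478 \cdot 105 = 260190$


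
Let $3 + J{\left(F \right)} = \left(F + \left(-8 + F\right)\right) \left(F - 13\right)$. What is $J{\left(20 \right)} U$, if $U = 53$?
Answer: $11713$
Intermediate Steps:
$J{\left(F \right)} = -3 + \left(-13 + F\right) \left(-8 + 2 F\right)$ ($J{\left(F \right)} = -3 + \left(F + \left(-8 + F\right)\right) \left(F - 13\right) = -3 + \left(-8 + 2 F\right) \left(-13 + F\right) = -3 + \left(-13 + F\right) \left(-8 + 2 F\right)$)
$J{\left(20 \right)} U = \left(101 - 680 + 2 \cdot 20^{2}\right) 53 = \left(101 - 680 + 2 \cdot 400\right) 53 = \left(101 - 680 + 800\right) 53 = 221 \cdot 53 = 11713$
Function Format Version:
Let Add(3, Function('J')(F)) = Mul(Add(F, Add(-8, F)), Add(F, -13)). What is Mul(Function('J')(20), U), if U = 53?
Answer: 11713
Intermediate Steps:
Function('J')(F) = Add(-3, Mul(Add(-13, F), Add(-8, Mul(2, F)))) (Function('J')(F) = Add(-3, Mul(Add(F, Add(-8, F)), Add(F, -13))) = Add(-3, Mul(Add(-8, Mul(2, F)), Add(-13, F))) = Add(-3, Mul(Add(-13, F), Add(-8, Mul(2, F)))))
Mul(Function('J')(20), U) = Mul(Add(101, Mul(-34, 20), Mul(2, Pow(20, 2))), 53) = Mul(Add(101, -680, Mul(2, 400)), 53) = Mul(Add(101, -680, 800), 53) = Mul(221, 53) = 11713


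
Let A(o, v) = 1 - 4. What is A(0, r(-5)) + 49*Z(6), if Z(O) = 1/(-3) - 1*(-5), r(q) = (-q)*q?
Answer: 677/3 ≈ 225.67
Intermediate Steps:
r(q) = -q**2
A(o, v) = -3
Z(O) = 14/3 (Z(O) = -1/3 + 5 = 14/3)
A(0, r(-5)) + 49*Z(6) = -3 + 49*(14/3) = -3 + 686/3 = 677/3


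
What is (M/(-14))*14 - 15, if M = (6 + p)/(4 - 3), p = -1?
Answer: -20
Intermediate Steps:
M = 5 (M = (6 - 1)/(4 - 3) = 5/1 = 5*1 = 5)
(M/(-14))*14 - 15 = (5/(-14))*14 - 15 = (5*(-1/14))*14 - 15 = -5/14*14 - 15 = -5 - 15 = -20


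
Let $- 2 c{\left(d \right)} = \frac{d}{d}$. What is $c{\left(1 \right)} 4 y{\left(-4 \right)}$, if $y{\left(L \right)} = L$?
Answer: $8$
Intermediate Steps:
$c{\left(d \right)} = - \frac{1}{2}$ ($c{\left(d \right)} = - \frac{d \frac{1}{d}}{2} = \left(- \frac{1}{2}\right) 1 = - \frac{1}{2}$)
$c{\left(1 \right)} 4 y{\left(-4 \right)} = \left(- \frac{1}{2}\right) 4 \left(-4\right) = \left(-2\right) \left(-4\right) = 8$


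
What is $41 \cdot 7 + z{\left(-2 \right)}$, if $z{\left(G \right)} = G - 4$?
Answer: $281$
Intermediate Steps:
$z{\left(G \right)} = -4 + G$
$41 \cdot 7 + z{\left(-2 \right)} = 41 \cdot 7 - 6 = 287 - 6 = 281$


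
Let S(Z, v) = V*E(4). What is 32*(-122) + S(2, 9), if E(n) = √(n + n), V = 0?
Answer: -3904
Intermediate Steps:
E(n) = √2*√n (E(n) = √(2*n) = √2*√n)
S(Z, v) = 0 (S(Z, v) = 0*(√2*√4) = 0*(√2*2) = 0*(2*√2) = 0)
32*(-122) + S(2, 9) = 32*(-122) + 0 = -3904 + 0 = -3904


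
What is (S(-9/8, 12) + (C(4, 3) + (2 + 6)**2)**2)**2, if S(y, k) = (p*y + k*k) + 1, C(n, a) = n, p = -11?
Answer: 1463139001/64 ≈ 2.2862e+7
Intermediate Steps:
S(y, k) = 1 + k**2 - 11*y (S(y, k) = (-11*y + k*k) + 1 = (-11*y + k**2) + 1 = (k**2 - 11*y) + 1 = 1 + k**2 - 11*y)
(S(-9/8, 12) + (C(4, 3) + (2 + 6)**2)**2)**2 = ((1 + 12**2 - (-99)/8) + (4 + (2 + 6)**2)**2)**2 = ((1 + 144 - (-99)/8) + (4 + 8**2)**2)**2 = ((1 + 144 - 11*(-9/8)) + (4 + 64)**2)**2 = ((1 + 144 + 99/8) + 68**2)**2 = (1259/8 + 4624)**2 = (38251/8)**2 = 1463139001/64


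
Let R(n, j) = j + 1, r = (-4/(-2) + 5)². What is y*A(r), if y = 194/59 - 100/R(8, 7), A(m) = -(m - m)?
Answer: 0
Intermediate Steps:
r = 49 (r = (-4*(-½) + 5)² = (2 + 5)² = 7² = 49)
R(n, j) = 1 + j
A(m) = 0 (A(m) = -1*0 = 0)
y = -1087/118 (y = 194/59 - 100/(1 + 7) = 194*(1/59) - 100/8 = 194/59 - 100*⅛ = 194/59 - 25/2 = -1087/118 ≈ -9.2119)
y*A(r) = -1087/118*0 = 0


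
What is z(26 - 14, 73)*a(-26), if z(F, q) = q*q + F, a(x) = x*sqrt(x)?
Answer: -138866*I*sqrt(26) ≈ -7.0808e+5*I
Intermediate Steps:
a(x) = x**(3/2)
z(F, q) = F + q**2 (z(F, q) = q**2 + F = F + q**2)
z(26 - 14, 73)*a(-26) = ((26 - 14) + 73**2)*(-26)**(3/2) = (12 + 5329)*(-26*I*sqrt(26)) = 5341*(-26*I*sqrt(26)) = -138866*I*sqrt(26)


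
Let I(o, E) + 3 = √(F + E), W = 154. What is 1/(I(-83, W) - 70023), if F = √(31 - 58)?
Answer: -1/(70026 - √(154 + 3*I*√3)) ≈ -1.4283e-5 - 4.2704e-11*I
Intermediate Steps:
F = 3*I*√3 (F = √(-27) = 3*I*√3 ≈ 5.1962*I)
I(o, E) = -3 + √(E + 3*I*√3) (I(o, E) = -3 + √(3*I*√3 + E) = -3 + √(E + 3*I*√3))
1/(I(-83, W) - 70023) = 1/((-3 + √(154 + 3*I*√3)) - 70023) = 1/(-70026 + √(154 + 3*I*√3))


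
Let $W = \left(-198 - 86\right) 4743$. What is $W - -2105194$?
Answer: $758182$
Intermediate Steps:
$W = -1347012$ ($W = \left(-198 - 86\right) 4743 = \left(-284\right) 4743 = -1347012$)
$W - -2105194 = -1347012 - -2105194 = -1347012 + 2105194 = 758182$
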